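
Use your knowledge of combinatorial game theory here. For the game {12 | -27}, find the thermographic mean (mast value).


Game = {12 | -27}, a switch {a | b} with numbers a > b.
Its thermograph has left wall a - t and right wall b + t, which meet at t = (a - b)/2, where both equal (a + b)/2. So the mast (mean value) is at (a + b)/2.
Mean = (12 + (-27))/2 = -15/2 = -15/2

-15/2


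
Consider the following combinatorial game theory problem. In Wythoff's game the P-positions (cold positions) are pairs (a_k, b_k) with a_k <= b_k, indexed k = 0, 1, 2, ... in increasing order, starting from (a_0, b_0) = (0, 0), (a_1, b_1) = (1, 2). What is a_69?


By Wythoff's theorem, a_k = floor(k * phi) and b_k = floor(k * phi^2) = a_k + k, where phi = (1 + sqrt(5))/2 is the golden ratio.
phi = (1 + sqrt(5))/2 = 1.618034
k = 69
k * phi = 69 * 1.618034 = 111.644345
a_69 = floor(k * phi) = 111

111


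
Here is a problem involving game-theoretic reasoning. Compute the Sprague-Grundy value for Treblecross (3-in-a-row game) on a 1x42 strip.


Treblecross: place X on empty cells; 3-in-a-row wins.
Playing within two cells of an existing X lets the opponent win at once, so sensible play treats the cells i-2..i+2 around each X as dead. The player left with no safe cell loses, so this is a normal-play take-away game on strips of safe cells.
Placing X at cell i (0-indexed) of a strip of k safe cells leaves independent strips of sizes max(0, i-2) and max(0, k-i-3). Hence G(k) = mex{ G(max(0,i-2)) XOR G(max(0,k-i-3)) : 0 <= i < k }, with G(0) = 0.
G(1): splits (0,0):0^0=0 -> mex({0}) = 1
G(2): splits (0,0):0^0=0 -> mex({0}) = 1
G(3): splits (0,0):0^0=0 -> mex({0}) = 1
G(4): splits (0,1):0^1=1 (0,0):0^0=0 -> mex({0, 1}) = 2
G(5): splits (0,2):0^1=1 (0,1):0^1=1 (0,0):0^0=0 -> mex({0, 1}) = 2
G(6) = mex({1}) = 0
G(7) = mex({0, 1, 2}) = 3
G(8) = mex({0, 1, 2}) = 3
G(9) = mex({0, 2}) = 1
G(10) = mex({0, 2, 3}) = 1
G(11) = mex({0, 3}) = 1
G(12) = mex({1, 3}) = 0
G(13) = mex({0, 1, 2, 3}) = 4
G(14) = mex({0, 1, 2}) = 3
G(15) = mex({0, 1, 2}) = 3
G(16) = mex({0, 1, 2, 4}) = 3
G(17) = mex({0, 1, 3, 4}) = 2
G(18) = mex({0, 1, 3, 4}) = 2
G(19) = mex({0, 1, 3, 5}) = 2
G(20) = mex({0, 1, 2, 3, 5}) = 4
G(21) = mex({0, 1, 2, 3, 5}) = 4
G(22) = mex({1, 2, 6}) = 0
G(23) = mex({0, 1, 2, 3, 4, 6}) = 5
G(24) = mex({0, 1, 2, 3, 4}) = 5
G(25) = mex({0, 1, 3, 4, 7}) = 2
G(26) = mex({0, 1, 3, 4, 5, 7}) = 2
G(27) = mex({0, 1, 3, 5}) = 2
G(28) = mex({0, 1, 2, 5}) = 3
G(29) = mex({0, 1, 2, 4, 5, 6}) = 3
G(30) = mex({1, 2, 4, 6}) = 0
G(31) = mex({0, 1, 2, 3, 4, 6}) = 5
G(32) = mex({1, 2, 3, 4, 7}) = 0
G(33) = mex({0, 3, 7}) = 1
G(34) = mex({0, 2, 3, 5, 7}) = 1
G(35) = mex({0, 2, 3, 5, 6}) = 1
G(36) = mex({0, 1, 2, 5, 6}) = 3
G(37) = mex({0, 1, 2, 4, 5, 6}) = 3
G(38) = mex({0, 1, 2, 4}) = 3
G(39) = mex({0, 1, 2, 3, 4, 7}) = 5
G(40) = mex({0, 1, 2, 3, 4, 5, 7}) = 6
G(41) = mex({0, 1, 2, 3, 5, 7}) = 4
G(42) = mex({0, 1, 2, 3, 5, 6, 7}) = 4
Therefore G(42) = 4.

4


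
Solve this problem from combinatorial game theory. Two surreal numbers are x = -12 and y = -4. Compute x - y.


x = -12, y = -4
x - y = -12 - -4 = -8

-8


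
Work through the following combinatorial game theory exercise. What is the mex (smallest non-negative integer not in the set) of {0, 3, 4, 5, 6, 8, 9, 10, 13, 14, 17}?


Set = {0, 3, 4, 5, 6, 8, 9, 10, 13, 14, 17}
0 is in the set.
1 is NOT in the set. This is the mex.
mex = 1

1


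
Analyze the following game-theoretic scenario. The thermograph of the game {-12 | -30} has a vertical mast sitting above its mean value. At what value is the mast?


Game = {-12 | -30}, a switch {a | b} with numbers a > b.
Its thermograph has left wall a - t and right wall b + t, which meet at t = (a - b)/2, where both equal (a + b)/2. So the mast (mean value) is at (a + b)/2.
Mean = (-12 + (-30))/2 = -42/2 = -21

-21


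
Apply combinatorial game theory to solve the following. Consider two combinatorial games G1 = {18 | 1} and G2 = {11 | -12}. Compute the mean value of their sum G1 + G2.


G1 = {18 | 1}, G2 = {11 | -12}
Each is a switch {a | b} with numbers a > b; its mean value is (a + b)/2, and mean value is additive over game sums: m(G1 + G2) = m(G1) + m(G2).
Mean of G1 = (18 + (1))/2 = 19/2 = 19/2
Mean of G2 = (11 + (-12))/2 = -1/2 = -1/2
Mean of G1 + G2 = 19/2 + -1/2 = 9

9


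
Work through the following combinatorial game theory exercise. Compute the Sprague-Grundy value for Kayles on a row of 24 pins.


Kayles: a move removes 1 or 2 adjacent pins from a contiguous row.
Removing pins from a row of k leaves two independent rows (a, b) with a + b = k - 1 (one pin) or a + b = k - 2 (two pins); an end removal gives a = 0.
By Sprague-Grundy, G(k) = mex{ G(a) XOR G(b) } over all these splits. G(0) = 0.
G(1): splits (0,0):0^0=0 -> mex({0}) = 1
G(2): splits (0,1):0^1=1 (0,0):0^0=0 -> mex({0, 1}) = 2
G(3): splits (0,2):0^2=2 (1,1):1^1=0 (0,1):0^1=1 -> mex({0, 1, 2}) = 3
G(4): splits (0,3):0^3=3 (1,2):1^2=3 (0,2):0^2=2 (1,1):1^1=0 -> mex({0, 2, 3}) = 1
G(5): splits (0,4):0^1=1 (1,3):1^3=2 (2,2):2^2=0 (0,3):0^3=3 (1,2):1^2=3 -> mex({0, 1, 2, 3}) = 4
G(6) = mex({0, 1, 2, 4}) = 3
G(7) = mex({0, 1, 3, 4, 5}) = 2
G(8) = mex({0, 2, 3, 5, 6}) = 1
G(9) = mex({0, 1, 2, 3, 6, 7}) = 4
G(10) = mex({0, 1, 3, 4, 5, 7}) = 2
G(11) = mex({0, 1, 2, 3, 4, 5}) = 6
G(12) = mex({0, 1, 2, 3, 5, 6, 7}) = 4
G(13) = mex({0, 2, 3, 4, 6, 7}) = 1
G(14) = mex({0, 1, 4, 5, 6, 7}) = 2
G(15) = mex({0, 1, 2, 3, 4, 5, 6}) = 7
G(16) = mex({0, 2, 3, 5, 6, 7}) = 1
G(17) = mex({0, 1, 2, 3, 5, 6, 7}) = 4
G(18) = mex({0, 1, 2, 4, 5, 6}) = 3
G(19) = mex({0, 1, 3, 4, 5, 7}) = 2
G(20) = mex({0, 2, 3, 4, 5, 6, 7}) = 1
G(21) = mex({0, 1, 2, 3, 5, 6, 7}) = 4
G(22) = mex({0, 1, 2, 3, 4, 5, 7}) = 6
G(23) = mex({0, 1, 2, 3, 4, 5, 6}) = 7
G(24) = mex({0, 1, 2, 3, 5, 6, 7}) = 4
Therefore G(24) = 4.

4


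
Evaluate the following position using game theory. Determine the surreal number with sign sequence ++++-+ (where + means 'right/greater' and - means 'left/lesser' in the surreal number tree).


Sign expansion: ++++-+
Rule: track bounds (lo, hi), initially (-inf, +inf). On '+', the current value becomes lo and we move to the simplest number in (value, hi): value + 1 if hi = +inf, otherwise the midpoint (value + hi)/2. On '-', the current value becomes hi and we move to value - 1 if lo = -inf, otherwise the midpoint (lo + value)/2.
Start at 0.
Step 1: sign = +, move right. Bounds: (0, +inf). Value = 1
Step 2: sign = +, move right. Bounds: (1, +inf). Value = 2
Step 3: sign = +, move right. Bounds: (2, +inf). Value = 3
Step 4: sign = +, move right. Bounds: (3, +inf). Value = 4
Step 5: sign = -, move left. Bounds: (3, 4). Value = 7/2
Step 6: sign = +, move right. Bounds: (7/2, 4). Value = 15/4
The surreal number with sign expansion ++++-+ is 15/4.

15/4


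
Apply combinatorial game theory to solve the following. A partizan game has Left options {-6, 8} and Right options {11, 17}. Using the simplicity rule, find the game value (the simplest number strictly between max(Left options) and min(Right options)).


Left options: {-6, 8}, max = 8
Right options: {11, 17}, min = 11
All options are numbers and max(Left) < min(Right), so by the simplicity theorem the value is the simplest (earliest-born) number strictly between 8 and 11.
Integers 9 through 10 all lie strictly between 8 and 11.
Among integers, the simplest (lowest birthday = smallest |n|; 0 is born on day 0, +-n on day n) is 9.
No non-integer in the interval can be simpler: if x is a non-integer in the interval, then floor(x) or ceil(x) also lies in the interval (the interval contains an integer), and both are proper prefixes of x's sign expansion, i.e. born earlier. So the game value is 9.
Game value = 9

9


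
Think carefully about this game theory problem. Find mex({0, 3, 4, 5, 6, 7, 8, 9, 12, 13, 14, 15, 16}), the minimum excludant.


Set = {0, 3, 4, 5, 6, 7, 8, 9, 12, 13, 14, 15, 16}
0 is in the set.
1 is NOT in the set. This is the mex.
mex = 1

1


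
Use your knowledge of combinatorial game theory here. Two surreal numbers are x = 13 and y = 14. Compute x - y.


x = 13, y = 14
x - y = 13 - 14 = -1

-1


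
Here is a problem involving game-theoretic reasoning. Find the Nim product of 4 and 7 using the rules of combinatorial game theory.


Nim multiplication is bilinear over XOR: (u XOR v) * w = (u*w) XOR (v*w).
So we split each operand into its bit components and XOR the pairwise Nim products.
4 = 4 (as XOR of powers of 2).
7 = 1 + 2 + 4 (as XOR of powers of 2).
Using the standard Nim-product table on single bits:
  2*2 = 3,   2*4 = 8,   2*8 = 12,
  4*4 = 6,   4*8 = 11,  8*8 = 13,
and  1*x = x (identity), k*l = l*k (commutative).
Pairwise Nim products:
  4 * 1 = 4
  4 * 2 = 8
  4 * 4 = 6
XOR them: 4 XOR 8 XOR 6 = 10.
Result: 4 * 7 = 10 (in Nim).

10


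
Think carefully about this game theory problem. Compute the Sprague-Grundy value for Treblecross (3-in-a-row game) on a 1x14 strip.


Treblecross: place X on empty cells; 3-in-a-row wins.
Playing within two cells of an existing X lets the opponent win at once, so sensible play treats the cells i-2..i+2 around each X as dead. The player left with no safe cell loses, so this is a normal-play take-away game on strips of safe cells.
Placing X at cell i (0-indexed) of a strip of k safe cells leaves independent strips of sizes max(0, i-2) and max(0, k-i-3). Hence G(k) = mex{ G(max(0,i-2)) XOR G(max(0,k-i-3)) : 0 <= i < k }, with G(0) = 0.
G(1): splits (0,0):0^0=0 -> mex({0}) = 1
G(2): splits (0,0):0^0=0 -> mex({0}) = 1
G(3): splits (0,0):0^0=0 -> mex({0}) = 1
G(4): splits (0,1):0^1=1 (0,0):0^0=0 -> mex({0, 1}) = 2
G(5): splits (0,2):0^1=1 (0,1):0^1=1 (0,0):0^0=0 -> mex({0, 1}) = 2
G(6) = mex({1}) = 0
G(7) = mex({0, 1, 2}) = 3
G(8) = mex({0, 1, 2}) = 3
G(9) = mex({0, 2}) = 1
G(10) = mex({0, 2, 3}) = 1
G(11) = mex({0, 3}) = 1
G(12) = mex({1, 3}) = 0
G(13) = mex({0, 1, 2, 3}) = 4
G(14) = mex({0, 1, 2}) = 3
Therefore G(14) = 3.

3


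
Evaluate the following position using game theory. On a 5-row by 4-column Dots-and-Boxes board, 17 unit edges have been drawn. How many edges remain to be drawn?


Grid: 5 x 4 boxes, i.e. 6 rows and 5 columns of dots.
Horizontal edges: (rows + 1) * cols = 6 * 4 = 24
Vertical edges: rows * (cols + 1) = 5 * 5 = 25
Total edges: 24 + 25 = 49
Edges drawn: 17
Remaining: 49 - 17 = 32

32


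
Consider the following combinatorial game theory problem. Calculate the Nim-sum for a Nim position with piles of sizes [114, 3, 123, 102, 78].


We need the XOR (exclusive or) of all pile sizes.
After XOR-ing pile 1 (size 114): 0 XOR 114 = 114
After XOR-ing pile 2 (size 3): 114 XOR 3 = 113
After XOR-ing pile 3 (size 123): 113 XOR 123 = 10
After XOR-ing pile 4 (size 102): 10 XOR 102 = 108
After XOR-ing pile 5 (size 78): 108 XOR 78 = 34
The Nim-value of this position is 34.

34


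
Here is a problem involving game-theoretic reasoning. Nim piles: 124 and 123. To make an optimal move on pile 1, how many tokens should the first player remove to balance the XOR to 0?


Piles: 124 and 123
Current XOR: 124 XOR 123 = 7 (non-zero, so this is an N-position).
To make the XOR zero, we need to find a move that balances the piles.
For pile 1 (size 124): target = 124 XOR 7 = 123
We reduce pile 1 from 124 to 123.
Tokens removed: 124 - 123 = 1
Verification: 123 XOR 123 = 0

1


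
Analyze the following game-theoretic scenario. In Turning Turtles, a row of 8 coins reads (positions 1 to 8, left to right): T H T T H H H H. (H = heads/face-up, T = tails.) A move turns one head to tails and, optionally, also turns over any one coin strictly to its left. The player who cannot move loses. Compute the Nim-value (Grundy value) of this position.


Coins: T H T T H H H H
Key fact: a single head at position k behaves exactly like a Nim heap of size k (turning it to T and optionally flipping a coin at j < k corresponds to moving the heap from k to j, or to 0), and heads combine as a disjunctive sum (two heads at the same place would cancel, matching j XOR j = 0). So the Nim-value is the XOR of the 1-indexed positions of the heads.
Face-up positions (1-indexed): [2, 5, 6, 7, 8]
XOR 0 with 2: 0 XOR 2 = 2
XOR 2 with 5: 2 XOR 5 = 7
XOR 7 with 6: 7 XOR 6 = 1
XOR 1 with 7: 1 XOR 7 = 6
XOR 6 with 8: 6 XOR 8 = 14
Nim-value = 14

14


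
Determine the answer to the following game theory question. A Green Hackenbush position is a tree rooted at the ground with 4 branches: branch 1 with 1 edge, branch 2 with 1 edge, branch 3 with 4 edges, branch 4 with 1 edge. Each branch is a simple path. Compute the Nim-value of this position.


The tree has 4 branches from the ground vertex.
In Green Hackenbush, the Nim-value of a simple path of length k is k.
Branch 1: length 1, Nim-value = 1
Branch 2: length 1, Nim-value = 1
Branch 3: length 4, Nim-value = 4
Branch 4: length 1, Nim-value = 1
Total Nim-value = XOR of all branch values:
0 XOR 1 = 1
1 XOR 1 = 0
0 XOR 4 = 4
4 XOR 1 = 5
Nim-value of the tree = 5

5


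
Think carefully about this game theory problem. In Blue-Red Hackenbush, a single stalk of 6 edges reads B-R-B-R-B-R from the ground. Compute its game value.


Edges (from ground): B-R-B-R-B-R
By Berlekamp's sign-expansion rule, a Blue-Red Hackenbush stalk has the value of the surreal number whose sign sequence is the edge sequence with B -> + and R -> -.
Sign sequence: +-+-+-
Trace the sign expansion in the surreal number tree, starting from 0:
Edge 1: B (sign +) -> bounds (0, +inf), value = 1
Edge 2: R (sign -) -> bounds (0, 1), value = 1/2
Edge 3: B (sign +) -> bounds (1/2, 1), value = 3/4
Edge 4: R (sign -) -> bounds (1/2, 3/4), value = 5/8
Edge 5: B (sign +) -> bounds (5/8, 3/4), value = 11/16
Edge 6: R (sign -) -> bounds (5/8, 11/16), value = 21/32
Game value = 21/32

21/32


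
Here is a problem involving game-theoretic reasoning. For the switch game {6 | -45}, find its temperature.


The game is {6 | -45}, a switch {a | b} with numbers a > b.
Cooling {a | b} by t gives {a - t | b + t}, which stops being hot when a - t = b + t, i.e. at t = (a - b)/2. So the temperature of a switch is (a - b)/2.
Temperature = (Left option - Right option) / 2
= (6 - (-45)) / 2
= 51 / 2
= 51/2

51/2


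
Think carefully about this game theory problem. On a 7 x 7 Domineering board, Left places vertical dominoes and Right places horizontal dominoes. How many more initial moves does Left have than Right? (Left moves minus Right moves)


Board is 7 x 7 (rows x cols).
Left (vertical) placements: (rows-1) * cols = 6 * 7 = 42
Right (horizontal) placements: rows * (cols-1) = 7 * 6 = 42
Advantage = Left - Right = 42 - 42 = 0

0


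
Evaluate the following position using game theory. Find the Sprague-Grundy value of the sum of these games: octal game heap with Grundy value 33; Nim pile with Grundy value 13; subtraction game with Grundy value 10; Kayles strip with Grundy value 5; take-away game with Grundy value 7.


By the Sprague-Grundy theorem, the Grundy value of a sum of games is the XOR of individual Grundy values.
octal game heap: Grundy value = 33. Running XOR: 0 XOR 33 = 33
Nim pile: Grundy value = 13. Running XOR: 33 XOR 13 = 44
subtraction game: Grundy value = 10. Running XOR: 44 XOR 10 = 38
Kayles strip: Grundy value = 5. Running XOR: 38 XOR 5 = 35
take-away game: Grundy value = 7. Running XOR: 35 XOR 7 = 36
The combined Grundy value is 36.

36


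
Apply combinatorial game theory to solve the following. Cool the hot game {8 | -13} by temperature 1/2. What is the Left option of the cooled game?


Original game: {8 | -13} (a switch {a | b} with a > b).
Cooling by t (for t below the temperature (a - b)/2 = 21/2) taxes each move by t: {a | b} cooled by t is {a - t | b + t}.
Cooling amount: t = 1/2
Cooled Left option: 8 - 1/2 = 15/2
Cooled Right option: -13 + 1/2 = -25/2
Cooled game: {15/2 | -25/2}
Left option = 15/2

15/2


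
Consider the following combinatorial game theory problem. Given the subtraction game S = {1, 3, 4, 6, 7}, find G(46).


The subtraction set is S = {1, 3, 4, 6, 7}.
G(k) = mex{ G(k - s) : s in S, s <= k }. We compute iteratively: G(0) = 0.
G(1) = mex({0}) = 1
G(2) = mex({1}) = 0
G(3) = mex({0}) = 1
G(4) = mex({0, 1}) = 2
G(5) = mex({0, 1, 2}) = 3
G(6) = mex({0, 1, 3}) = 2
G(7) = mex({0, 1, 2}) = 3
G(8) = mex({0, 1, 2, 3}) = 4
G(9) = mex({0, 1, 2, 3, 4}) = 5
G(10) = mex({1, 2, 3, 5}) = 0
G(11) = mex({0, 2, 3, 4}) = 1
G(12) = mex({1, 2, 3, 4, 5}) = 0
G(13) = mex({0, 2, 3, 5}) = 1
G(14) = mex({0, 1, 3, 4}) = 2
G(15) = mex({0, 1, 2, 4, 5}) = 3
G(16) = mex({0, 1, 3, 5}) = 2
Observe that G(10)..G(16) = 0, 1, 0, 1, 2, 3, 2 repeats G(0)..G(6) = 0, 1, 0, 1, 2, 3, 2.
For k >= max(S) = 7, G(k) is determined by the previous 7 values G(k-7)..G(k-1); a window of 7 consecutive values has recurred shifted by 10, so by induction G(k + 10) = G(k) for all k >= 0: the sequence is periodic from the start with period 10.
One period: G(0..9) = 0, 1, 0, 1, 2, 3, 2, 3, 4, 5.
46 mod 10 = 6, so G(46) = G(6) = 2.

2


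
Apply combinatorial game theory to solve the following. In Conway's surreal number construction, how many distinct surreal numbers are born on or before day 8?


Day 0: {|} = 0 is born. Count = 1.
Day n: the number of surreal numbers born by day n is 2^(n+1) - 1.
By day 0: 2^1 - 1 = 1
By day 1: 2^2 - 1 = 3
By day 2: 2^3 - 1 = 7
By day 3: 2^4 - 1 = 15
By day 4: 2^5 - 1 = 31
By day 5: 2^6 - 1 = 63
By day 6: 2^7 - 1 = 127
By day 7: 2^8 - 1 = 255
By day 8: 2^9 - 1 = 511
By day 8: 511 surreal numbers.

511


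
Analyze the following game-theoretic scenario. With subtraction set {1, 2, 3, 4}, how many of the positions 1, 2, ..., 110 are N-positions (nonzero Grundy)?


Subtraction set S = {1, 2, 3, 4}, so G(n) = n mod 5.
G(n) = 0 when n is a multiple of 5.
Multiples of 5 in [1, 110]: 22
N-positions (nonzero Grundy) = 110 - 22 = 88

88


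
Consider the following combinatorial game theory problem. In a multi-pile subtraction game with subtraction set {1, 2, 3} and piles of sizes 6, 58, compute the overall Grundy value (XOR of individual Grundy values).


Subtraction set: {1, 2, 3}
For this subtraction set, G(n) = n mod 4 (period = max + 1 = 4).
Pile 1 (size 6): G(6) = 6 mod 4 = 2
Pile 2 (size 58): G(58) = 58 mod 4 = 2
Total Grundy value = XOR of all: 2 XOR 2 = 0

0


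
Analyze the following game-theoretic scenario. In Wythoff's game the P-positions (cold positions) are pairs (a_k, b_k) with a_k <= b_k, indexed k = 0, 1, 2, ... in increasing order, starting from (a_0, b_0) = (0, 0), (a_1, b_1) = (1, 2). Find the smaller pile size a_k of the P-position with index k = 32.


By Wythoff's theorem, a_k = floor(k * phi) and b_k = floor(k * phi^2) = a_k + k, where phi = (1 + sqrt(5))/2 is the golden ratio.
phi = (1 + sqrt(5))/2 = 1.618034
k = 32
k * phi = 32 * 1.618034 = 51.777088
a_32 = floor(k * phi) = 51

51


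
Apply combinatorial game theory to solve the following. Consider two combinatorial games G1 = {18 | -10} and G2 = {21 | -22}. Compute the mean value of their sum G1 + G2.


G1 = {18 | -10}, G2 = {21 | -22}
Each is a switch {a | b} with numbers a > b; its mean value is (a + b)/2, and mean value is additive over game sums: m(G1 + G2) = m(G1) + m(G2).
Mean of G1 = (18 + (-10))/2 = 8/2 = 4
Mean of G2 = (21 + (-22))/2 = -1/2 = -1/2
Mean of G1 + G2 = 4 + -1/2 = 7/2

7/2


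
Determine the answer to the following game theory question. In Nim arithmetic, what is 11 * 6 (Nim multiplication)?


Nim multiplication is bilinear over XOR: (u XOR v) * w = (u*w) XOR (v*w).
So we split each operand into its bit components and XOR the pairwise Nim products.
11 = 1 + 2 + 8 (as XOR of powers of 2).
6 = 2 + 4 (as XOR of powers of 2).
Using the standard Nim-product table on single bits:
  2*2 = 3,   2*4 = 8,   2*8 = 12,
  4*4 = 6,   4*8 = 11,  8*8 = 13,
and  1*x = x (identity), k*l = l*k (commutative).
Pairwise Nim products:
  1 * 2 = 2
  1 * 4 = 4
  2 * 2 = 3
  2 * 4 = 8
  8 * 2 = 12
  8 * 4 = 11
XOR them: 2 XOR 4 XOR 3 XOR 8 XOR 12 XOR 11 = 10.
Result: 11 * 6 = 10 (in Nim).

10


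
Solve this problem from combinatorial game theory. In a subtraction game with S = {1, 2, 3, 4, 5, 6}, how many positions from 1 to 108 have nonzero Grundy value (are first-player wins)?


Subtraction set S = {1, 2, 3, 4, 5, 6}, so G(n) = n mod 7.
G(n) = 0 when n is a multiple of 7.
Multiples of 7 in [1, 108]: 15
N-positions (nonzero Grundy) = 108 - 15 = 93

93


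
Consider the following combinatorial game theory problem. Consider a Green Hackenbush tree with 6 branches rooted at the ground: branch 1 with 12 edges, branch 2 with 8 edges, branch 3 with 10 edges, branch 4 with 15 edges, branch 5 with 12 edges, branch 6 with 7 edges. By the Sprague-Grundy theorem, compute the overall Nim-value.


The tree has 6 branches from the ground vertex.
In Green Hackenbush, the Nim-value of a simple path of length k is k.
Branch 1: length 12, Nim-value = 12
Branch 2: length 8, Nim-value = 8
Branch 3: length 10, Nim-value = 10
Branch 4: length 15, Nim-value = 15
Branch 5: length 12, Nim-value = 12
Branch 6: length 7, Nim-value = 7
Total Nim-value = XOR of all branch values:
0 XOR 12 = 12
12 XOR 8 = 4
4 XOR 10 = 14
14 XOR 15 = 1
1 XOR 12 = 13
13 XOR 7 = 10
Nim-value of the tree = 10

10


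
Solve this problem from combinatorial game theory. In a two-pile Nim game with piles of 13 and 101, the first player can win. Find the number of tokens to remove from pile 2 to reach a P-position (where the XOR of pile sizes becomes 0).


Piles: 13 and 101
Current XOR: 13 XOR 101 = 104 (non-zero, so this is an N-position).
To make the XOR zero, we need to find a move that balances the piles.
For pile 2 (size 101): target = 101 XOR 104 = 13
We reduce pile 2 from 101 to 13.
Tokens removed: 101 - 13 = 88
Verification: 13 XOR 13 = 0

88


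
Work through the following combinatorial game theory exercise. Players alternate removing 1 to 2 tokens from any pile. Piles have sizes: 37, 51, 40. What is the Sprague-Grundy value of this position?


Subtraction set: {1, 2}
For this subtraction set, G(n) = n mod 3 (period = max + 1 = 3).
Pile 1 (size 37): G(37) = 37 mod 3 = 1
Pile 2 (size 51): G(51) = 51 mod 3 = 0
Pile 3 (size 40): G(40) = 40 mod 3 = 1
Total Grundy value = XOR of all: 1 XOR 0 XOR 1 = 0

0


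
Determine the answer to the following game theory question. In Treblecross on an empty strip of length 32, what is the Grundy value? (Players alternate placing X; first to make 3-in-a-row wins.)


Treblecross: place X on empty cells; 3-in-a-row wins.
Playing within two cells of an existing X lets the opponent win at once, so sensible play treats the cells i-2..i+2 around each X as dead. The player left with no safe cell loses, so this is a normal-play take-away game on strips of safe cells.
Placing X at cell i (0-indexed) of a strip of k safe cells leaves independent strips of sizes max(0, i-2) and max(0, k-i-3). Hence G(k) = mex{ G(max(0,i-2)) XOR G(max(0,k-i-3)) : 0 <= i < k }, with G(0) = 0.
G(1): splits (0,0):0^0=0 -> mex({0}) = 1
G(2): splits (0,0):0^0=0 -> mex({0}) = 1
G(3): splits (0,0):0^0=0 -> mex({0}) = 1
G(4): splits (0,1):0^1=1 (0,0):0^0=0 -> mex({0, 1}) = 2
G(5): splits (0,2):0^1=1 (0,1):0^1=1 (0,0):0^0=0 -> mex({0, 1}) = 2
G(6) = mex({1}) = 0
G(7) = mex({0, 1, 2}) = 3
G(8) = mex({0, 1, 2}) = 3
G(9) = mex({0, 2}) = 1
G(10) = mex({0, 2, 3}) = 1
G(11) = mex({0, 3}) = 1
G(12) = mex({1, 3}) = 0
G(13) = mex({0, 1, 2, 3}) = 4
G(14) = mex({0, 1, 2}) = 3
G(15) = mex({0, 1, 2}) = 3
G(16) = mex({0, 1, 2, 4}) = 3
G(17) = mex({0, 1, 3, 4}) = 2
G(18) = mex({0, 1, 3, 4}) = 2
G(19) = mex({0, 1, 3, 5}) = 2
G(20) = mex({0, 1, 2, 3, 5}) = 4
G(21) = mex({0, 1, 2, 3, 5}) = 4
G(22) = mex({1, 2, 6}) = 0
G(23) = mex({0, 1, 2, 3, 4, 6}) = 5
G(24) = mex({0, 1, 2, 3, 4}) = 5
G(25) = mex({0, 1, 3, 4, 7}) = 2
G(26) = mex({0, 1, 3, 4, 5, 7}) = 2
G(27) = mex({0, 1, 3, 5}) = 2
G(28) = mex({0, 1, 2, 5}) = 3
G(29) = mex({0, 1, 2, 4, 5, 6}) = 3
G(30) = mex({1, 2, 4, 6}) = 0
G(31) = mex({0, 1, 2, 3, 4, 6}) = 5
G(32) = mex({1, 2, 3, 4, 7}) = 0
Therefore G(32) = 0.

0


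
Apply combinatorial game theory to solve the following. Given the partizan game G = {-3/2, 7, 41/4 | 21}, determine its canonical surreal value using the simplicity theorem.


Left options: {-3/2, 7, 41/4}, max = 41/4
Right options: {21}, min = 21
All options are numbers and max(Left) < min(Right), so by the simplicity theorem the value is the simplest (earliest-born) number strictly between 41/4 and 21.
Integers 11 through 20 all lie strictly between 41/4 and 21.
Among integers, the simplest (lowest birthday = smallest |n|; 0 is born on day 0, +-n on day n) is 11.
No non-integer in the interval can be simpler: if x is a non-integer in the interval, then floor(x) or ceil(x) also lies in the interval (the interval contains an integer), and both are proper prefixes of x's sign expansion, i.e. born earlier. So the game value is 11.
Game value = 11

11


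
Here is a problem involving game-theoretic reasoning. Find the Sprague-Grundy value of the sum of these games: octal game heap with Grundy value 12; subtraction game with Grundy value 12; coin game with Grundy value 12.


By the Sprague-Grundy theorem, the Grundy value of a sum of games is the XOR of individual Grundy values.
octal game heap: Grundy value = 12. Running XOR: 0 XOR 12 = 12
subtraction game: Grundy value = 12. Running XOR: 12 XOR 12 = 0
coin game: Grundy value = 12. Running XOR: 0 XOR 12 = 12
The combined Grundy value is 12.

12


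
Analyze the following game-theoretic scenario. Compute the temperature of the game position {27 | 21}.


The game is {27 | 21}, a switch {a | b} with numbers a > b.
Cooling {a | b} by t gives {a - t | b + t}, which stops being hot when a - t = b + t, i.e. at t = (a - b)/2. So the temperature of a switch is (a - b)/2.
Temperature = (Left option - Right option) / 2
= (27 - (21)) / 2
= 6 / 2
= 3

3


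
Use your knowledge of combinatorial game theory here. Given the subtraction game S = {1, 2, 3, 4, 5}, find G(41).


The subtraction set is S = {1, 2, 3, 4, 5}.
G(k) = mex{ G(k - s) : s in S, s <= k }. We compute iteratively: G(0) = 0.
G(1) = mex({0}) = 1
G(2) = mex({0, 1}) = 2
G(3) = mex({0, 1, 2}) = 3
G(4) = mex({0, 1, 2, 3}) = 4
G(5) = mex({0, 1, 2, 3, 4}) = 5
G(6) = mex({1, 2, 3, 4, 5}) = 0
G(7) = mex({0, 2, 3, 4, 5}) = 1
G(8) = mex({0, 1, 3, 4, 5}) = 2
G(9) = mex({0, 1, 2, 4, 5}) = 3
G(10) = mex({0, 1, 2, 3, 5}) = 4
Observe that G(6)..G(10) = 0, 1, 2, 3, 4 repeats G(0)..G(4) = 0, 1, 2, 3, 4.
For k >= max(S) = 5, G(k) is determined by the previous 5 values G(k-5)..G(k-1); a window of 5 consecutive values has recurred shifted by 6, so by induction G(k + 6) = G(k) for all k >= 0: the sequence is periodic from the start with period 6.
One period: G(0..5) = 0, 1, 2, 3, 4, 5.
41 mod 6 = 5, so G(41) = G(5) = 5.

5


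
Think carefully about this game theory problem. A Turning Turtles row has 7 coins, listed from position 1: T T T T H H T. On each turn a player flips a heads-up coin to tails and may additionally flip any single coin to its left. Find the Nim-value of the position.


Coins: T T T T H H T
Key fact: a single head at position k behaves exactly like a Nim heap of size k (turning it to T and optionally flipping a coin at j < k corresponds to moving the heap from k to j, or to 0), and heads combine as a disjunctive sum (two heads at the same place would cancel, matching j XOR j = 0). So the Nim-value is the XOR of the 1-indexed positions of the heads.
Face-up positions (1-indexed): [5, 6]
XOR 0 with 5: 0 XOR 5 = 5
XOR 5 with 6: 5 XOR 6 = 3
Nim-value = 3

3


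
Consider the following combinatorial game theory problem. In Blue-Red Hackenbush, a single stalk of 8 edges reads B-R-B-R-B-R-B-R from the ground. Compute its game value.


Edges (from ground): B-R-B-R-B-R-B-R
By Berlekamp's sign-expansion rule, a Blue-Red Hackenbush stalk has the value of the surreal number whose sign sequence is the edge sequence with B -> + and R -> -.
Sign sequence: +-+-+-+-
Trace the sign expansion in the surreal number tree, starting from 0:
Edge 1: B (sign +) -> bounds (0, +inf), value = 1
Edge 2: R (sign -) -> bounds (0, 1), value = 1/2
Edge 3: B (sign +) -> bounds (1/2, 1), value = 3/4
Edge 4: R (sign -) -> bounds (1/2, 3/4), value = 5/8
Edge 5: B (sign +) -> bounds (5/8, 3/4), value = 11/16
Edge 6: R (sign -) -> bounds (5/8, 11/16), value = 21/32
Edge 7: B (sign +) -> bounds (21/32, 11/16), value = 43/64
Edge 8: R (sign -) -> bounds (21/32, 43/64), value = 85/128
Game value = 85/128

85/128


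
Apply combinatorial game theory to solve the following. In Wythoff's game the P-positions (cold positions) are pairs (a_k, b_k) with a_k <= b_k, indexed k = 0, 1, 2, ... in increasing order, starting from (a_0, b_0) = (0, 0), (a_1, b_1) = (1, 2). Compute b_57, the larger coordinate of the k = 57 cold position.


By Wythoff's theorem, a_k = floor(k * phi) and b_k = floor(k * phi^2) = a_k + k, where phi = (1 + sqrt(5))/2 is the golden ratio.
phi = (1 + sqrt(5))/2 = 1.618034
phi^2 = phi + 1 = 2.618034
k = 57
k * phi^2 = 57 * 2.618034 = 149.227937
b_57 = floor(k * phi^2) = 149 (check: a_57 + k = 92 + 57 = 149)

149


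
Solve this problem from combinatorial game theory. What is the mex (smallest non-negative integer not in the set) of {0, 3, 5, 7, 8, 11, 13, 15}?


Set = {0, 3, 5, 7, 8, 11, 13, 15}
0 is in the set.
1 is NOT in the set. This is the mex.
mex = 1

1


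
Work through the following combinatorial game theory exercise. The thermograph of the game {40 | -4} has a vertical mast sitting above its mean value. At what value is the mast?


Game = {40 | -4}, a switch {a | b} with numbers a > b.
Its thermograph has left wall a - t and right wall b + t, which meet at t = (a - b)/2, where both equal (a + b)/2. So the mast (mean value) is at (a + b)/2.
Mean = (40 + (-4))/2 = 36/2 = 18

18


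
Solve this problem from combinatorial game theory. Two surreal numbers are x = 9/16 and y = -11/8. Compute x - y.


x = 9/16, y = -11/8
Converting to common denominator: 16
x = 9/16, y = -22/16
x - y = 9/16 - -11/8 = 31/16

31/16


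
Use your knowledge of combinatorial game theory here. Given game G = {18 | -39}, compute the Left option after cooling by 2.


Original game: {18 | -39} (a switch {a | b} with a > b).
Cooling by t (for t below the temperature (a - b)/2 = 57/2) taxes each move by t: {a | b} cooled by t is {a - t | b + t}.
Cooling amount: t = 2
Cooled Left option: 18 - 2 = 16
Cooled Right option: -39 + 2 = -37
Cooled game: {16 | -37}
Left option = 16

16


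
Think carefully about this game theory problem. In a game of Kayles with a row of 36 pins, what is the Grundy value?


Kayles: a move removes 1 or 2 adjacent pins from a contiguous row.
Removing pins from a row of k leaves two independent rows (a, b) with a + b = k - 1 (one pin) or a + b = k - 2 (two pins); an end removal gives a = 0.
By Sprague-Grundy, G(k) = mex{ G(a) XOR G(b) } over all these splits. G(0) = 0.
G(1): splits (0,0):0^0=0 -> mex({0}) = 1
G(2): splits (0,1):0^1=1 (0,0):0^0=0 -> mex({0, 1}) = 2
G(3): splits (0,2):0^2=2 (1,1):1^1=0 (0,1):0^1=1 -> mex({0, 1, 2}) = 3
G(4): splits (0,3):0^3=3 (1,2):1^2=3 (0,2):0^2=2 (1,1):1^1=0 -> mex({0, 2, 3}) = 1
G(5): splits (0,4):0^1=1 (1,3):1^3=2 (2,2):2^2=0 (0,3):0^3=3 (1,2):1^2=3 -> mex({0, 1, 2, 3}) = 4
G(6) = mex({0, 1, 2, 4}) = 3
G(7) = mex({0, 1, 3, 4, 5}) = 2
G(8) = mex({0, 2, 3, 5, 6}) = 1
G(9) = mex({0, 1, 2, 3, 6, 7}) = 4
G(10) = mex({0, 1, 3, 4, 5, 7}) = 2
G(11) = mex({0, 1, 2, 3, 4, 5}) = 6
G(12) = mex({0, 1, 2, 3, 5, 6, 7}) = 4
G(13) = mex({0, 2, 3, 4, 6, 7}) = 1
G(14) = mex({0, 1, 4, 5, 6, 7}) = 2
G(15) = mex({0, 1, 2, 3, 4, 5, 6}) = 7
G(16) = mex({0, 2, 3, 5, 6, 7}) = 1
G(17) = mex({0, 1, 2, 3, 5, 6, 7}) = 4
G(18) = mex({0, 1, 2, 4, 5, 6}) = 3
G(19) = mex({0, 1, 3, 4, 5, 7}) = 2
G(20) = mex({0, 2, 3, 4, 5, 6, 7}) = 1
G(21) = mex({0, 1, 2, 3, 5, 6, 7}) = 4
G(22) = mex({0, 1, 2, 3, 4, 5, 7}) = 6
G(23) = mex({0, 1, 2, 3, 4, 5, 6}) = 7
G(24) = mex({0, 1, 2, 3, 5, 6, 7}) = 4
G(25) = mex({0, 2, 3, 4, 6, 7}) = 1
G(26) = mex({0, 1, 3, 4, 5, 6, 7}) = 2
G(27) = mex({0, 1, 2, 3, 4, 5, 6, 7}) = 8
G(28) = mex({0, 1, 2, 3, 4, 6, 7, 8}) = 5
G(29) = mex({0, 1, 2, 3, 5, 6, 7, 8, 9}) = 4
G(30) = mex({0, 1, 2, 3, 4, 5, 6, 9, 10}) = 7
G(31) = mex({0, 1, 3, 4, 5, 7, 10, 11}) = 2
G(32) = mex({0, 2, 3, 4, 5, 6, 7, 9, 11}) = 1
G(33) = mex({0, 1, 2, 3, 4, 5, 6, 7, 9, 12}) = 8
G(34) = mex({0, 1, 2, 3, 4, 5, 7, 8, 11, 12}) = 6
G(35) = mex({0, 1, 2, 3, 4, 5, 6, 8, 9, 10, 11}) = 7
G(36) = mex({0, 1, 2, 3, 5, 6, 7, 9, 10}) = 4
Therefore G(36) = 4.

4


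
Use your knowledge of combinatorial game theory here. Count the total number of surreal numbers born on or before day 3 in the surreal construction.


Day 0: {|} = 0 is born. Count = 1.
Day n: the number of surreal numbers born by day n is 2^(n+1) - 1.
By day 0: 2^1 - 1 = 1
By day 1: 2^2 - 1 = 3
By day 2: 2^3 - 1 = 7
By day 3: 2^4 - 1 = 15
By day 3: 15 surreal numbers.

15


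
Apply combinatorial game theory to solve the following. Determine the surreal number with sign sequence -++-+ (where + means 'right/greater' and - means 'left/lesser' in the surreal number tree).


Sign expansion: -++-+
Rule: track bounds (lo, hi), initially (-inf, +inf). On '+', the current value becomes lo and we move to the simplest number in (value, hi): value + 1 if hi = +inf, otherwise the midpoint (value + hi)/2. On '-', the current value becomes hi and we move to value - 1 if lo = -inf, otherwise the midpoint (lo + value)/2.
Start at 0.
Step 1: sign = -, move left. Bounds: (-inf, 0). Value = -1
Step 2: sign = +, move right. Bounds: (-1, 0). Value = -1/2
Step 3: sign = +, move right. Bounds: (-1/2, 0). Value = -1/4
Step 4: sign = -, move left. Bounds: (-1/2, -1/4). Value = -3/8
Step 5: sign = +, move right. Bounds: (-3/8, -1/4). Value = -5/16
The surreal number with sign expansion -++-+ is -5/16.

-5/16


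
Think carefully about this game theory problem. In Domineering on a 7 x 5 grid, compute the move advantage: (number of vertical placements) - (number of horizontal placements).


Board is 7 x 5 (rows x cols).
Left (vertical) placements: (rows-1) * cols = 6 * 5 = 30
Right (horizontal) placements: rows * (cols-1) = 7 * 4 = 28
Advantage = Left - Right = 30 - 28 = 2

2


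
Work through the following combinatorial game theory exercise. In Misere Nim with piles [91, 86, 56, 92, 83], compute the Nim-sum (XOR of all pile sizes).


We need the XOR (exclusive or) of all pile sizes.
After XOR-ing pile 1 (size 91): 0 XOR 91 = 91
After XOR-ing pile 2 (size 86): 91 XOR 86 = 13
After XOR-ing pile 3 (size 56): 13 XOR 56 = 53
After XOR-ing pile 4 (size 92): 53 XOR 92 = 105
After XOR-ing pile 5 (size 83): 105 XOR 83 = 58
The Nim-value of this position is 58.

58


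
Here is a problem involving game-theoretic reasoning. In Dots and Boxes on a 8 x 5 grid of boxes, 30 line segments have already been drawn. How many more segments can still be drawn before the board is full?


Grid: 8 x 5 boxes, i.e. 9 rows and 6 columns of dots.
Horizontal edges: (rows + 1) * cols = 9 * 5 = 45
Vertical edges: rows * (cols + 1) = 8 * 6 = 48
Total edges: 45 + 48 = 93
Edges drawn: 30
Remaining: 93 - 30 = 63

63


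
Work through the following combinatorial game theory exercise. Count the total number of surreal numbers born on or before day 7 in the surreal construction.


Day 0: {|} = 0 is born. Count = 1.
Day n: the number of surreal numbers born by day n is 2^(n+1) - 1.
By day 0: 2^1 - 1 = 1
By day 1: 2^2 - 1 = 3
By day 2: 2^3 - 1 = 7
By day 3: 2^4 - 1 = 15
By day 4: 2^5 - 1 = 31
By day 5: 2^6 - 1 = 63
By day 6: 2^7 - 1 = 127
By day 7: 2^8 - 1 = 255
By day 7: 255 surreal numbers.

255


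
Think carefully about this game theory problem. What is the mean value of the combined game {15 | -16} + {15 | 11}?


G1 = {15 | -16}, G2 = {15 | 11}
Each is a switch {a | b} with numbers a > b; its mean value is (a + b)/2, and mean value is additive over game sums: m(G1 + G2) = m(G1) + m(G2).
Mean of G1 = (15 + (-16))/2 = -1/2 = -1/2
Mean of G2 = (15 + (11))/2 = 26/2 = 13
Mean of G1 + G2 = -1/2 + 13 = 25/2

25/2


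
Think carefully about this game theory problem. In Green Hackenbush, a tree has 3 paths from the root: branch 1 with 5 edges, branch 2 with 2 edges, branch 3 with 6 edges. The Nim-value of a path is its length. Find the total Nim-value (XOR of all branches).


The tree has 3 branches from the ground vertex.
In Green Hackenbush, the Nim-value of a simple path of length k is k.
Branch 1: length 5, Nim-value = 5
Branch 2: length 2, Nim-value = 2
Branch 3: length 6, Nim-value = 6
Total Nim-value = XOR of all branch values:
0 XOR 5 = 5
5 XOR 2 = 7
7 XOR 6 = 1
Nim-value of the tree = 1

1


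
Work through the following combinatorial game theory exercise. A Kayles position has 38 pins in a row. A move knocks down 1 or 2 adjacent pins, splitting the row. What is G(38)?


Kayles: a move removes 1 or 2 adjacent pins from a contiguous row.
Removing pins from a row of k leaves two independent rows (a, b) with a + b = k - 1 (one pin) or a + b = k - 2 (two pins); an end removal gives a = 0.
By Sprague-Grundy, G(k) = mex{ G(a) XOR G(b) } over all these splits. G(0) = 0.
G(1): splits (0,0):0^0=0 -> mex({0}) = 1
G(2): splits (0,1):0^1=1 (0,0):0^0=0 -> mex({0, 1}) = 2
G(3): splits (0,2):0^2=2 (1,1):1^1=0 (0,1):0^1=1 -> mex({0, 1, 2}) = 3
G(4): splits (0,3):0^3=3 (1,2):1^2=3 (0,2):0^2=2 (1,1):1^1=0 -> mex({0, 2, 3}) = 1
G(5): splits (0,4):0^1=1 (1,3):1^3=2 (2,2):2^2=0 (0,3):0^3=3 (1,2):1^2=3 -> mex({0, 1, 2, 3}) = 4
G(6) = mex({0, 1, 2, 4}) = 3
G(7) = mex({0, 1, 3, 4, 5}) = 2
G(8) = mex({0, 2, 3, 5, 6}) = 1
G(9) = mex({0, 1, 2, 3, 6, 7}) = 4
G(10) = mex({0, 1, 3, 4, 5, 7}) = 2
G(11) = mex({0, 1, 2, 3, 4, 5}) = 6
G(12) = mex({0, 1, 2, 3, 5, 6, 7}) = 4
G(13) = mex({0, 2, 3, 4, 6, 7}) = 1
G(14) = mex({0, 1, 4, 5, 6, 7}) = 2
G(15) = mex({0, 1, 2, 3, 4, 5, 6}) = 7
G(16) = mex({0, 2, 3, 5, 6, 7}) = 1
G(17) = mex({0, 1, 2, 3, 5, 6, 7}) = 4
G(18) = mex({0, 1, 2, 4, 5, 6}) = 3
G(19) = mex({0, 1, 3, 4, 5, 7}) = 2
G(20) = mex({0, 2, 3, 4, 5, 6, 7}) = 1
G(21) = mex({0, 1, 2, 3, 5, 6, 7}) = 4
G(22) = mex({0, 1, 2, 3, 4, 5, 7}) = 6
G(23) = mex({0, 1, 2, 3, 4, 5, 6}) = 7
G(24) = mex({0, 1, 2, 3, 5, 6, 7}) = 4
G(25) = mex({0, 2, 3, 4, 6, 7}) = 1
G(26) = mex({0, 1, 3, 4, 5, 6, 7}) = 2
G(27) = mex({0, 1, 2, 3, 4, 5, 6, 7}) = 8
G(28) = mex({0, 1, 2, 3, 4, 6, 7, 8}) = 5
G(29) = mex({0, 1, 2, 3, 5, 6, 7, 8, 9}) = 4
G(30) = mex({0, 1, 2, 3, 4, 5, 6, 9, 10}) = 7
G(31) = mex({0, 1, 3, 4, 5, 7, 10, 11}) = 2
G(32) = mex({0, 2, 3, 4, 5, 6, 7, 9, 11}) = 1
G(33) = mex({0, 1, 2, 3, 4, 5, 6, 7, 9, 12}) = 8
G(34) = mex({0, 1, 2, 3, 4, 5, 7, 8, 11, 12}) = 6
G(35) = mex({0, 1, 2, 3, 4, 5, 6, 8, 9, 10, 11}) = 7
G(36) = mex({0, 1, 2, 3, 5, 6, 7, 9, 10}) = 4
G(37) = mex({0, 2, 3, 4, 6, 7, 9, 10, 11, 12}) = 1
G(38) = mex({0, 1, 3, 4, 5, 6, 7, 9, 10, 11, 12}) = 2
Therefore G(38) = 2.

2


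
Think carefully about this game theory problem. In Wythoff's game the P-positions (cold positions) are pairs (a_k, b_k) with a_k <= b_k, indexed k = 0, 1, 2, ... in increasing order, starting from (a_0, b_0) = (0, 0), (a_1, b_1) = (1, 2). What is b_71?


By Wythoff's theorem, a_k = floor(k * phi) and b_k = floor(k * phi^2) = a_k + k, where phi = (1 + sqrt(5))/2 is the golden ratio.
phi = (1 + sqrt(5))/2 = 1.618034
phi^2 = phi + 1 = 2.618034
k = 71
k * phi^2 = 71 * 2.618034 = 185.880413
b_71 = floor(k * phi^2) = 185 (check: a_71 + k = 114 + 71 = 185)

185


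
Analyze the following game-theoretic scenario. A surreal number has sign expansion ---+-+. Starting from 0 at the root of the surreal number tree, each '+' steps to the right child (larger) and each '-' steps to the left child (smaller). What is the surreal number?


Sign expansion: ---+-+
Rule: track bounds (lo, hi), initially (-inf, +inf). On '+', the current value becomes lo and we move to the simplest number in (value, hi): value + 1 if hi = +inf, otherwise the midpoint (value + hi)/2. On '-', the current value becomes hi and we move to value - 1 if lo = -inf, otherwise the midpoint (lo + value)/2.
Start at 0.
Step 1: sign = -, move left. Bounds: (-inf, 0). Value = -1
Step 2: sign = -, move left. Bounds: (-inf, -1). Value = -2
Step 3: sign = -, move left. Bounds: (-inf, -2). Value = -3
Step 4: sign = +, move right. Bounds: (-3, -2). Value = -5/2
Step 5: sign = -, move left. Bounds: (-3, -5/2). Value = -11/4
Step 6: sign = +, move right. Bounds: (-11/4, -5/2). Value = -21/8
The surreal number with sign expansion ---+-+ is -21/8.

-21/8
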